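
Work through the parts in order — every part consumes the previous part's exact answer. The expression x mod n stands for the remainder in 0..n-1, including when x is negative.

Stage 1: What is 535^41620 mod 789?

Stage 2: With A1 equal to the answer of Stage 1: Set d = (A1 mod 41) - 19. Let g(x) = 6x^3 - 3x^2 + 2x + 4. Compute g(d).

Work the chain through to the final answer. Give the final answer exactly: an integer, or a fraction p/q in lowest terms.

Stage 1: squarings mod 789: 535^1=535, 535^2=607, 535^4=775, 535^8=196, 535^16=544, 535^32=61, 535^64=565, 535^128=469, 535^256=619, 535^512=496, 535^1024=637, 535^2048=223, 535^4096=22, 535^8192=484, 535^16384=712, 535^32768=406; 535^41620 = 535^4 * 535^16 * 535^128 * 535^512 * 535^8192 * 535^32768 = 631 (mod 789); answer 631
Stage 2: A1 = 631; d = -3; 6*(-3)^3 - 3*(-3)^2 + 2*(-3)^1 + 4 = (-162) + (-27) + (-6) + (4) = -191; answer -191

-191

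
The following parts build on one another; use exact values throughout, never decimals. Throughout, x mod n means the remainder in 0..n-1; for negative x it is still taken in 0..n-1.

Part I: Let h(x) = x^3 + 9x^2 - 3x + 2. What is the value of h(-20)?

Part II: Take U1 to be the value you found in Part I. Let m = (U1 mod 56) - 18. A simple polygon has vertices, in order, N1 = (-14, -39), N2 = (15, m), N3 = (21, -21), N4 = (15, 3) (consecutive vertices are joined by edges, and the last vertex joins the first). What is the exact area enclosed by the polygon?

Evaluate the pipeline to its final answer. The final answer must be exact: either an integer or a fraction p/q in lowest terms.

315/2

Part I: 1*(-20)^3 + 9*(-20)^2 - 3*(-20)^1 + 2 = (-8000) + (3600) + (60) + (2) = -4338; answer -4338
Part II: U1 = -4338; m = 12; cross terms: (-14*12 - 15*-39)=417, (15*-21 - 21*12)=-567, (21*3 - 15*-21)=378, (15*-39 - -14*3)=-543; twice the area = |-315| = 315; area = 315/2; answer 315/2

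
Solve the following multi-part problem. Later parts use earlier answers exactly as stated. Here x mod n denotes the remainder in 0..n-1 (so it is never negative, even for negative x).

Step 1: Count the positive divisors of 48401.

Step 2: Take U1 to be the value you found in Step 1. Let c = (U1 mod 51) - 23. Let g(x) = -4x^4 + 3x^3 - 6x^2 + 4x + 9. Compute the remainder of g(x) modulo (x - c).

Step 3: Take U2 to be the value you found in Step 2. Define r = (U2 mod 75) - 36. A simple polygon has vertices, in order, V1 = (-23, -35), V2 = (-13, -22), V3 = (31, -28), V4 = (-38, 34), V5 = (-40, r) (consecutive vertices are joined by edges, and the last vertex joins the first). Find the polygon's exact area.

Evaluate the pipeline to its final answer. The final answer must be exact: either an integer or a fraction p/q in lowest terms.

Step 1: 48401 = 29 * 1669; number of divisors = (1+1) * (1+1) = 4; answer 4
Step 2: U1 = 4; c = -19; remainder = value at the root: -4*(-19)^4 + 3*(-19)^3 - 6*(-19)^2 + 4*(-19)^1 + 9 = (-521284) + (-20577) + (-2166) + (-76) + (9) = -544094; answer -544094
Step 3: U2 = -544094; r = -5; cross terms: (-23*-22 - -13*-35)=51, (-13*-28 - 31*-22)=1046, (31*34 - -38*-28)=-10, (-38*-5 - -40*34)=1550, (-40*-35 - -23*-5)=1285; twice the area = |3922| = 3922; area = 1961; answer 1961

1961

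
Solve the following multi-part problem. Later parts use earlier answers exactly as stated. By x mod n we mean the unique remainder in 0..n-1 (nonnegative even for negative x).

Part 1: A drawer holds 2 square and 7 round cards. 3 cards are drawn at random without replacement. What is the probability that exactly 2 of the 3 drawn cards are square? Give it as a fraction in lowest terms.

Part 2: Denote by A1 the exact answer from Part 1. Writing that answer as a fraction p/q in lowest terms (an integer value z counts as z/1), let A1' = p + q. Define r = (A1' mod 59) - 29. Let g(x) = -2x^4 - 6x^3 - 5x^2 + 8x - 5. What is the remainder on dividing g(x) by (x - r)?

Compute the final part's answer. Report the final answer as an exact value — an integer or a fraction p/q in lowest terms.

-107909

Part 1: total draws C(9,3) = 84; favorable C(2,2)*C(7,1) = 7; P = 1/12; answer 1/12
Part 2: A1 = 1/12; threaded value p + q = 13; r = -16; remainder = value at the root: -2*(-16)^4 - 6*(-16)^3 - 5*(-16)^2 + 8*(-16)^1 - 5 = (-131072) + (24576) + (-1280) + (-128) + (-5) = -107909; answer -107909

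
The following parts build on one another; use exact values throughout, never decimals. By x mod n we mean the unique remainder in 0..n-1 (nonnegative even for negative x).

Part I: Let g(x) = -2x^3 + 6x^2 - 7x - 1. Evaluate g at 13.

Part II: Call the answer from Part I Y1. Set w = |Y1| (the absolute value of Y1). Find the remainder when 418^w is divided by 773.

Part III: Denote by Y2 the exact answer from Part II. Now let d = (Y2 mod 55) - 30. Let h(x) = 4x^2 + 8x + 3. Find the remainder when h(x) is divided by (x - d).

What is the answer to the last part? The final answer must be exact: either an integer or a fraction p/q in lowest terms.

2115

Part I: -2*(13)^3 + 6*(13)^2 - 7*(13)^1 - 1 = (-4394) + (1014) + (-91) + (-1) = -3472; answer -3472
Part II: Y1 = -3472; w = 3472; squarings mod 773: 418^1=418, 418^2=26, 418^4=676, 418^8=133, 418^16=683, 418^32=370, 418^64=79, 418^128=57, 418^256=157, 418^512=686, 418^1024=612, 418^2048=412; 418^3472 = 418^16 * 418^128 * 418^256 * 418^1024 * 418^2048 = 446 (mod 773); answer 446
Part III: Y2 = 446; d = -24; remainder = value at the root: 4*(-24)^2 + 8*(-24)^1 + 3 = (2304) + (-192) + (3) = 2115; answer 2115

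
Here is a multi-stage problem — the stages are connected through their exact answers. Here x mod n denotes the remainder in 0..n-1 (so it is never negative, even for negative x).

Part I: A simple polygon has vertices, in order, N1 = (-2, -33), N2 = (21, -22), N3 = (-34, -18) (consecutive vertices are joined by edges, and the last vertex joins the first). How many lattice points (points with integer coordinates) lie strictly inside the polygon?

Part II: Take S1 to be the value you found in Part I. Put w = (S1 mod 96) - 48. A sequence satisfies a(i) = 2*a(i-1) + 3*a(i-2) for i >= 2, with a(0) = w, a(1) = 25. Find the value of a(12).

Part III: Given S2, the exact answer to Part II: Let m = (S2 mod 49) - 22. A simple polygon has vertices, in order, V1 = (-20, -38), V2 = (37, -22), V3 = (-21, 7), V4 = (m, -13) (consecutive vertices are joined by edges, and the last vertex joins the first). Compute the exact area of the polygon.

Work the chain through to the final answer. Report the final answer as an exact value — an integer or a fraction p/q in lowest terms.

2421/2

Part I: cross terms: (-2*-22 - 21*-33)=737, (21*-18 - -34*-22)=-1126, (-34*-33 - -2*-18)=1086; twice the area = |697| = 697; area = 697/2; boundary points = 1 + 1 + 1 = 3; strictly interior points = area - boundary/2 + 1 = 348; answer 348
Part II: S1 = 348; w = 12; a(2) = 2*(25) + 3*(12) = 86; iterating: a(2)=86, a(3)=247, a(4)=752, a(5)=2245, a(6)=6746, a(7)=20227, a(8)=60692, a(9)=182065, a(10)=546206, a(11)=1638607, a(12)=4915832; answer 4915832
Part III: S2 = 4915832; m = -17; cross terms: (-20*-22 - 37*-38)=1846, (37*7 - -21*-22)=-203, (-21*-13 - -17*7)=392, (-17*-38 - -20*-13)=386; twice the area = |2421| = 2421; area = 2421/2; answer 2421/2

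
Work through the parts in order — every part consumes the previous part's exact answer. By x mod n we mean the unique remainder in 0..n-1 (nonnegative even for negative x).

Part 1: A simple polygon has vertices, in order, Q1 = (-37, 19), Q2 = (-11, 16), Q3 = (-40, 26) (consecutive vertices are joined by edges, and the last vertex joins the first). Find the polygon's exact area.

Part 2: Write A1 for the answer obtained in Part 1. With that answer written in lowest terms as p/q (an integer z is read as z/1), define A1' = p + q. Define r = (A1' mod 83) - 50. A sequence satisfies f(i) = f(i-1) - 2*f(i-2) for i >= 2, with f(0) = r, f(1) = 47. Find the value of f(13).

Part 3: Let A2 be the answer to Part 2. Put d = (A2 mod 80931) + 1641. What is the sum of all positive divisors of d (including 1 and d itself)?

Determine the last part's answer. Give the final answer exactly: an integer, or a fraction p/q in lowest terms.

9254

Part 1: cross terms: (-37*16 - -11*19)=-383, (-11*26 - -40*16)=354, (-40*19 - -37*26)=202; twice the area = |173| = 173; area = 173/2; answer 173/2
Part 2: A1 = 173/2; threaded value p + q = 175; r = -41; f(2) = 1*(47) - 2*(-41) = 129; iterating: f(2)=129, f(3)=35, f(4)=-223, f(5)=-293, f(6)=153, f(7)=739, f(8)=433, f(9)=-1045, f(10)=-1911, f(11)=179, f(12)=4001, f(13)=3643; answer 3643
Part 3: A2 = 3643; d = 5284; 5284 = 2^2 * 1321; sigma = (1 + 2 + 4) * (1 + 1321) = 7 * 1322 = 9254; answer 9254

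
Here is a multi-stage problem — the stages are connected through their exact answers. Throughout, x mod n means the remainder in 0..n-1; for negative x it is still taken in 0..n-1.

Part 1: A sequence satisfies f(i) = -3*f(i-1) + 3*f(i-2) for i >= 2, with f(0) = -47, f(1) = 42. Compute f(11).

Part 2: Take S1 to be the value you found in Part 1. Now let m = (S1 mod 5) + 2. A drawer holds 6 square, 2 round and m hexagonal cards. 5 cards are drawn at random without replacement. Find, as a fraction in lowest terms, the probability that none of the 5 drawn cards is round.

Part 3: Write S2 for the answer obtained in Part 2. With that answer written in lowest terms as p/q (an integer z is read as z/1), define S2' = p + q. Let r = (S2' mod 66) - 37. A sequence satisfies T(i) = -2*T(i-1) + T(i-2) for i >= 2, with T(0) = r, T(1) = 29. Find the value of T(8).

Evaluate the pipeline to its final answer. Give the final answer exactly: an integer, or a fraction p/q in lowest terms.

-13184

Part 1: f(2) = -3*(42) + 3*(-47) = -267; iterating: f(2)=-267, f(3)=927, f(4)=-3582, f(5)=13527, f(6)=-51327, f(7)=194562, f(8)=-737667, f(9)=2796687, f(10)=-10603062, f(11)=40199247; answer 40199247
Part 2: S1 = 40199247; m = 4; total draws C(12,5) = 792; favorable C(10,5) = 252; P = 7/22; answer 7/22
Part 3: S2 = 7/22; threaded value p + q = 29; r = -8; T(2) = -2*(29) + 1*(-8) = -66; iterating: T(2)=-66, T(3)=161, T(4)=-388, T(5)=937, T(6)=-2262, T(7)=5461, T(8)=-13184; answer -13184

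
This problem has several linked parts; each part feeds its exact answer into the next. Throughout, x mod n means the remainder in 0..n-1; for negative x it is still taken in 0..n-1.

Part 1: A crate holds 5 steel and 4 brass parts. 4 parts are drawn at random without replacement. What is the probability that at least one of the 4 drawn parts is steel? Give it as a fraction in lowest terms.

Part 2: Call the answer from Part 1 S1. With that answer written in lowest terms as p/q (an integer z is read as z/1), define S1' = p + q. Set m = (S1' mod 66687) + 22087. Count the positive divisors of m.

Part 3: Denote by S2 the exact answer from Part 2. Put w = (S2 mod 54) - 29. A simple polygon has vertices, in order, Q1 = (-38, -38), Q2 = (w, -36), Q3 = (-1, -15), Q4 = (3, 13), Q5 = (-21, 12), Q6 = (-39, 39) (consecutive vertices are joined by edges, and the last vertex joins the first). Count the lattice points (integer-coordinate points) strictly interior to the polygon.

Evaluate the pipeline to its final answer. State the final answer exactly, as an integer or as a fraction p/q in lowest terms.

2078

Part 1: total draws C(9,4) = 126; complement C(4,4) = 1; favorable 126 - 1 = 125; P = 125/126; answer 125/126
Part 2: S1 = 125/126; threaded value p + q = 251; m = 22338; 22338 = 2 * 3^2 * 17 * 73; number of divisors = (1+1) * (2+1) * (1+1) * (1+1) = 24; answer 24
Part 3: S2 = 24; w = -5; cross terms: (-38*-36 - -5*-38)=1178, (-5*-15 - -1*-36)=39, (-1*13 - 3*-15)=32, (3*12 - -21*13)=309, (-21*39 - -39*12)=-351, (-39*-38 - -38*39)=2964; twice the area = |4171| = 4171; area = 4171/2; boundary points = 1 + 1 + 4 + 1 + 9 + 1 = 17; strictly interior points = area - boundary/2 + 1 = 2078; answer 2078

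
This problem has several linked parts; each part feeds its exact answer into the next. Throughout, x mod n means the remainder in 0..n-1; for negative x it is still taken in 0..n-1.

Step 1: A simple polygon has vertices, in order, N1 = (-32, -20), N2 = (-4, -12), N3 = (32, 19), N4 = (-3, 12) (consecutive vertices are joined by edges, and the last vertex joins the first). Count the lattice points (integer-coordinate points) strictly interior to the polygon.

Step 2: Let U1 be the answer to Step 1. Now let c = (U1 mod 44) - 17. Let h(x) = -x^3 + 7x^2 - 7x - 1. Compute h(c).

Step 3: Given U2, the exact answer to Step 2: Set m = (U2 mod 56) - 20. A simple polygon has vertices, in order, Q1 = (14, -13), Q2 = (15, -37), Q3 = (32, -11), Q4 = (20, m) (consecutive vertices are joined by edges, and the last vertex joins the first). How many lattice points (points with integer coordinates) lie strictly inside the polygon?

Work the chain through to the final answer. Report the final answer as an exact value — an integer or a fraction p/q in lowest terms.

Step 1: cross terms: (-32*-12 - -4*-20)=304, (-4*19 - 32*-12)=308, (32*12 - -3*19)=441, (-3*-20 - -32*12)=444; twice the area = |1497| = 1497; area = 1497/2; boundary points = 4 + 1 + 7 + 1 = 13; strictly interior points = area - boundary/2 + 1 = 743; answer 743
Step 2: U1 = 743; c = 22; -1*(22)^3 + 7*(22)^2 - 7*(22)^1 - 1 = (-10648) + (3388) + (-154) + (-1) = -7415; answer -7415
Step 3: U2 = -7415; m = 13; cross terms: (14*-37 - 15*-13)=-323, (15*-11 - 32*-37)=1019, (32*13 - 20*-11)=636, (20*-13 - 14*13)=-442; twice the area = |890| = 890; area = 445; boundary points = 1 + 1 + 12 + 2 = 16; strictly interior points = area - boundary/2 + 1 = 438; answer 438

438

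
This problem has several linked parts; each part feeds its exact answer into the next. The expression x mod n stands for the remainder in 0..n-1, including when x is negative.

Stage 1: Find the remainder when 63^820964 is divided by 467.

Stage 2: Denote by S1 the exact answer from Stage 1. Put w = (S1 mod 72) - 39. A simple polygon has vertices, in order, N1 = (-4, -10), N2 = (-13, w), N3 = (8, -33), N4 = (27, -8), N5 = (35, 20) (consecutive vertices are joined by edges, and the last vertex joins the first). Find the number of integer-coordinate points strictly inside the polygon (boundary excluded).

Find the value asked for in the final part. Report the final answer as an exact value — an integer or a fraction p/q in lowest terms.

Stage 1: squarings mod 467: 63^1=63, 63^2=233, 63^4=117, 63^8=146, 63^16=301, 63^32=3, 63^64=9, 63^128=81, 63^256=23, 63^512=62, 63^1024=108, 63^2048=456, 63^4096=121, 63^8192=164, 63^16384=277, 63^32768=141, 63^65536=267, 63^131072=305, 63^262144=92, 63^524288=58; 63^820964 = 63^4 * 63^32 * 63^64 * 63^128 * 63^512 * 63^1024 * 63^32768 * 63^262144 * 63^524288 = 369 (mod 467); answer 369
Stage 2: S1 = 369; w = -30; cross terms: (-4*-30 - -13*-10)=-10, (-13*-33 - 8*-30)=669, (8*-8 - 27*-33)=827, (27*20 - 35*-8)=820, (35*-10 - -4*20)=-270; twice the area = |2036| = 2036; area = 1018; boundary points = 1 + 3 + 1 + 4 + 3 = 12; strictly interior points = area - boundary/2 + 1 = 1013; answer 1013

1013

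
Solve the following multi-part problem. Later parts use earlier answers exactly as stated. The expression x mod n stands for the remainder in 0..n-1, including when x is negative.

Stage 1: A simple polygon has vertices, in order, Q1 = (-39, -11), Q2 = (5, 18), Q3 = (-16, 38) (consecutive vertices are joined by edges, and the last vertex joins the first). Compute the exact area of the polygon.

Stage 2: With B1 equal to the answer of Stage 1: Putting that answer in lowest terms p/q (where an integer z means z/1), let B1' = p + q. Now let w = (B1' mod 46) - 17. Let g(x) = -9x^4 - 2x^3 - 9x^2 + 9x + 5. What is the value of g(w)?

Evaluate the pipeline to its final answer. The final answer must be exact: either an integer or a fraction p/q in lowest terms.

-173

Stage 1: cross terms: (-39*18 - 5*-11)=-647, (5*38 - -16*18)=478, (-16*-11 - -39*38)=1658; twice the area = |1489| = 1489; area = 1489/2; answer 1489/2
Stage 2: B1 = 1489/2; threaded value p + q = 1491; w = 2; -9*(2)^4 - 2*(2)^3 - 9*(2)^2 + 9*(2)^1 + 5 = (-144) + (-16) + (-36) + (18) + (5) = -173; answer -173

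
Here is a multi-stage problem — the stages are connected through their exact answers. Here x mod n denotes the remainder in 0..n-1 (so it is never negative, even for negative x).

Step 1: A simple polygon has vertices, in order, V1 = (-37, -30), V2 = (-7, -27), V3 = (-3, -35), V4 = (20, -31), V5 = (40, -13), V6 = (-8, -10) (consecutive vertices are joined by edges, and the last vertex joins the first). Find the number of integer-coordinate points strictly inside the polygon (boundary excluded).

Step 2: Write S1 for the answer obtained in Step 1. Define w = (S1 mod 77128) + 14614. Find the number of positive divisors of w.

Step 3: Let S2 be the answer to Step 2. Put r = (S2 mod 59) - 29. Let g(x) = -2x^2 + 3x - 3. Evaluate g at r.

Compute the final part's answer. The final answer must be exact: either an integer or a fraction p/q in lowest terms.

-948

Step 1: cross terms: (-37*-27 - -7*-30)=789, (-7*-35 - -3*-27)=164, (-3*-31 - 20*-35)=793, (20*-13 - 40*-31)=980, (40*-10 - -8*-13)=-504, (-8*-30 - -37*-10)=-130; twice the area = |2092| = 2092; area = 1046; boundary points = 3 + 4 + 1 + 2 + 3 + 1 = 14; strictly interior points = area - boundary/2 + 1 = 1040; answer 1040
Step 2: S1 = 1040; w = 15654; 15654 = 2 * 3 * 2609; number of divisors = (1+1) * (1+1) * (1+1) = 8; answer 8
Step 3: S2 = 8; r = -21; -2*(-21)^2 + 3*(-21)^1 - 3 = (-882) + (-63) + (-3) = -948; answer -948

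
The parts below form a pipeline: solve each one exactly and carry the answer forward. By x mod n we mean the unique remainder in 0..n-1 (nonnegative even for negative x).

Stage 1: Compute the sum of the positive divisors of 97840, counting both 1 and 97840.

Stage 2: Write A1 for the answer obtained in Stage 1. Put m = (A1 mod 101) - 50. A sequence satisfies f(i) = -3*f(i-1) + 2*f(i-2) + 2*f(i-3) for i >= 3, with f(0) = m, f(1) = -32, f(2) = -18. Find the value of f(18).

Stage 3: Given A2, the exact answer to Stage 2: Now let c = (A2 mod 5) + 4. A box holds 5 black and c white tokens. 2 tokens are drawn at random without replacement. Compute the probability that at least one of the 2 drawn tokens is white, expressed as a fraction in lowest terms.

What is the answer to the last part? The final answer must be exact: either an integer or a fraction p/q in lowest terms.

Stage 1: 97840 = 2^4 * 5 * 1223; sigma = (1 + 2 + 4 + 8 + 16) * (1 + 5) * (1 + 1223) = 31 * 6 * 1224 = 227664; answer 227664
Stage 2: A1 = 227664; m = -40; f(3) = -3*(-18) + 2*(-32) + 2*(-40) = -90; iterating: f(3)=-90, f(4)=170, f(5)=-726, f(6)=2338, f(7)=-8126, f(8)=27602, f(9)=-94382, f(10)=322098, f(11)=-1099854, f(12)=3754994, f(13)=-12820494, f(14)=43771762, f(15)=-149446286, f(16)=510241394, f(17)=-1742073230, f(18)=5947809906; answer 5947809906
Stage 3: A2 = 5947809906; c = 5; total draws C(10,2) = 45; complement C(5,2) = 10; favorable 45 - 10 = 35; P = 7/9; answer 7/9

7/9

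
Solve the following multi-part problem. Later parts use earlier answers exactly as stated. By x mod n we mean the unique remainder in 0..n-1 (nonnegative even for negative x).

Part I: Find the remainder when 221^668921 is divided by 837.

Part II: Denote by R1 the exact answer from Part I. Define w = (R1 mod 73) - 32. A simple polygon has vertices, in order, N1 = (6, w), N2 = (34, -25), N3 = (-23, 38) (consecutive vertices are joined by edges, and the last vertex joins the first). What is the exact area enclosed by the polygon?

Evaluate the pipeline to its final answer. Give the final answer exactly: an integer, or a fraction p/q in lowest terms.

Part I: squarings mod 837: 221^1=221, 221^2=295, 221^4=814, 221^8=529, 221^16=283, 221^32=574, 221^64=535, 221^128=808, 221^256=4, 221^512=16, 221^1024=256, 221^2048=250, 221^4096=562, 221^8192=295, 221^16384=814, 221^32768=529, 221^65536=283, 221^131072=574, 221^262144=535, 221^524288=808; 221^668921 = 221^1 * 221^8 * 221^16 * 221^32 * 221^64 * 221^128 * 221^1024 * 221^4096 * 221^8192 * 221^131072 * 221^524288 = 128 (mod 837); answer 128
Part II: R1 = 128; w = 23; cross terms: (6*-25 - 34*23)=-932, (34*38 - -23*-25)=717, (-23*23 - 6*38)=-757; twice the area = |-972| = 972; area = 486; answer 486

486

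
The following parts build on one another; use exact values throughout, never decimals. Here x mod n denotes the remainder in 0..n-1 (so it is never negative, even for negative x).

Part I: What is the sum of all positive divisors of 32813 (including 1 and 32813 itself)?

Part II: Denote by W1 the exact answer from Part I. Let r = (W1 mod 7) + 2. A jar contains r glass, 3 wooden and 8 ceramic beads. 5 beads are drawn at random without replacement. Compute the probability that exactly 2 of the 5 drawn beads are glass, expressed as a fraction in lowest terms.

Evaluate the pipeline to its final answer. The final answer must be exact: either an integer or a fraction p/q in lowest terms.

Part I: 32813 = 11 * 19 * 157; sigma = (1 + 11) * (1 + 19) * (1 + 157) = 12 * 20 * 158 = 37920; answer 37920
Part II: W1 = 37920; r = 3; total draws C(14,5) = 2002; favorable C(3,2)*C(11,3) = 495; P = 45/182; answer 45/182

45/182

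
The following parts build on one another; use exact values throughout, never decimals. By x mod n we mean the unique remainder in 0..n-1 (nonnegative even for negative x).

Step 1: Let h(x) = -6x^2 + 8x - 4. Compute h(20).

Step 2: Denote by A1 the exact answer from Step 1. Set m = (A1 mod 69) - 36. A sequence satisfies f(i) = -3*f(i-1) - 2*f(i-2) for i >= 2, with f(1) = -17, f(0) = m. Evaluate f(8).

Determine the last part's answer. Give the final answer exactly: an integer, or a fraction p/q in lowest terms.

5097

Step 1: -6*(20)^2 + 8*(20)^1 - 4 = (-2400) + (160) + (-4) = -2244; answer -2244
Step 2: A1 = -2244; m = -3; f(2) = -3*(-17) - 2*(-3) = 57; iterating: f(2)=57, f(3)=-137, f(4)=297, f(5)=-617, f(6)=1257, f(7)=-2537, f(8)=5097; answer 5097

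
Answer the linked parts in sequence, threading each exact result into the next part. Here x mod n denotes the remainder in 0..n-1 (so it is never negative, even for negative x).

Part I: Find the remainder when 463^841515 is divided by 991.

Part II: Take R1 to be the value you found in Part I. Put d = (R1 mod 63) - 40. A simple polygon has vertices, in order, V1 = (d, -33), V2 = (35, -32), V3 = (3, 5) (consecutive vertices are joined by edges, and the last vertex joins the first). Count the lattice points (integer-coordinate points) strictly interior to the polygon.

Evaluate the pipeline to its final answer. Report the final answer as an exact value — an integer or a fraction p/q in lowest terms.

Part I: squarings mod 991: 463^1=463, 463^2=313, 463^4=851, 463^8=771, 463^16=832, 463^32=506, 463^64=358, 463^128=325, 463^256=579, 463^512=283, 463^1024=809, 463^2048=421, 463^4096=843, 463^8192=102, 463^16384=494, 463^32768=250, 463^65536=67, 463^131072=525, 463^262144=127, 463^524288=273; 463^841515 = 463^1 * 463^2 * 463^8 * 463^32 * 463^256 * 463^512 * 463^1024 * 463^4096 * 463^16384 * 463^32768 * 463^262144 * 463^524288 = 569 (mod 991); answer 569
Part II: R1 = 569; d = -38; cross terms: (-38*-32 - 35*-33)=2371, (35*5 - 3*-32)=271, (3*-33 - -38*5)=91; twice the area = |2733| = 2733; area = 2733/2; boundary points = 1 + 1 + 1 = 3; strictly interior points = area - boundary/2 + 1 = 1366; answer 1366

1366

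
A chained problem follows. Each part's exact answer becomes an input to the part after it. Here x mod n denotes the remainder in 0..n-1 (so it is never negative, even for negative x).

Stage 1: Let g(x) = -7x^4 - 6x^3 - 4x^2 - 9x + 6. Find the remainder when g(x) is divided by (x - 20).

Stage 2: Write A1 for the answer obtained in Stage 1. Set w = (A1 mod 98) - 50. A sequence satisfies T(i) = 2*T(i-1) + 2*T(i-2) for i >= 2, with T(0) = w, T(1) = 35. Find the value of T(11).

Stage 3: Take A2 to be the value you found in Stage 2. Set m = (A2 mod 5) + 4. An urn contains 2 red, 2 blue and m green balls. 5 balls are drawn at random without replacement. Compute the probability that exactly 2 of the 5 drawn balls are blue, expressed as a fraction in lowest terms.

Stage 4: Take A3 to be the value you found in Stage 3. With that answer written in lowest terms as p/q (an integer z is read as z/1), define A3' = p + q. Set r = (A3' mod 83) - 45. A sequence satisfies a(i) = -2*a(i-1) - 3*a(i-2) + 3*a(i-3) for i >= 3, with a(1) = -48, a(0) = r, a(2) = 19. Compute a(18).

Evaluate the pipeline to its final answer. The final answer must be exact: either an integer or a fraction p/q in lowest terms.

Stage 1: remainder = value at the root: -7*(20)^4 - 6*(20)^3 - 4*(20)^2 - 9*(20)^1 + 6 = (-1120000) + (-48000) + (-1600) + (-180) + (6) = -1169774; answer -1169774
Stage 2: A1 = -1169774; w = 2; T(2) = 2*(35) + 2*(2) = 74; iterating: T(2)=74, T(3)=218, T(4)=584, T(5)=1604, T(6)=4376, T(7)=11960, T(8)=32672, T(9)=89264, T(10)=243872, T(11)=666272; answer 666272
Stage 3: A2 = 666272; m = 6; total draws C(10,5) = 252; favorable C(2,2)*C(8,3) = 56; P = 2/9; answer 2/9
Stage 4: A3 = 2/9; threaded value p + q = 11; r = -34; a(3) = -2*(19) - 3*(-48) + 3*(-34) = 4; iterating: a(3)=4, a(4)=-209, a(5)=463, a(6)=-287, a(7)=-1442, a(8)=5134, a(9)=-6803, a(10)=-6122, a(11)=48055, a(12)=-98153, a(13)=33775, a(14)=371074, a(15)=-1137932, a(16)=1263967, a(17)=1999084, a(18)=-11203865; answer -11203865

-11203865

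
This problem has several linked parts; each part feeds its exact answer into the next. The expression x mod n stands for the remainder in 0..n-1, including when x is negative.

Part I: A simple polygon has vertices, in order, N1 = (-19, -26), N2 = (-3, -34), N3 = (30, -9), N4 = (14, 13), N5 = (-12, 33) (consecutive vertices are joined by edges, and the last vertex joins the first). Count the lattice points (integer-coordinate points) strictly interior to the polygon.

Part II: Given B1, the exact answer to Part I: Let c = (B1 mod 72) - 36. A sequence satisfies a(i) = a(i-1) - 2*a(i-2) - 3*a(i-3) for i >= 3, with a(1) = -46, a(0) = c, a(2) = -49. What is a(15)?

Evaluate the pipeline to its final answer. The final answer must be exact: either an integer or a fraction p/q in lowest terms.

126098

Part I: cross terms: (-19*-34 - -3*-26)=568, (-3*-9 - 30*-34)=1047, (30*13 - 14*-9)=516, (14*33 - -12*13)=618, (-12*-26 - -19*33)=939; twice the area = |3688| = 3688; area = 1844; boundary points = 8 + 1 + 2 + 2 + 1 = 14; strictly interior points = area - boundary/2 + 1 = 1838; answer 1838
Part II: B1 = 1838; c = 2; a(3) = 1*(-49) - 2*(-46) - 3*(2) = 37; iterating: a(3)=37, a(4)=273, a(5)=346, a(6)=-311, a(7)=-1822, a(8)=-2238, a(9)=2339, a(10)=12281, a(11)=14317, a(12)=-17262, a(13)=-82739, a(14)=-91166, a(15)=126098; answer 126098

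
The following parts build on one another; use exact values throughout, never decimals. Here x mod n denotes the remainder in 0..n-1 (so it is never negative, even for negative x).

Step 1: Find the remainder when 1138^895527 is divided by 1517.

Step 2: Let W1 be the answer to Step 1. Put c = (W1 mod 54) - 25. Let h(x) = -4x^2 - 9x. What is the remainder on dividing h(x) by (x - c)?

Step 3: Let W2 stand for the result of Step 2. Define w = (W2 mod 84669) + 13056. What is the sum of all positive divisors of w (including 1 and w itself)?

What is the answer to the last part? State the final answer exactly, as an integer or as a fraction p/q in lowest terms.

Step 1: squarings mod 1517: 1138^1=1138, 1138^2=1043, 1138^4=160, 1138^8=1328, 1138^16=830, 1138^32=182, 1138^64=1267, 1138^128=303, 1138^256=789, 1138^512=551, 1138^1024=201, 1138^2048=959, 1138^4096=379, 1138^8192=1043, 1138^16384=160, 1138^32768=1328, 1138^65536=830, 1138^131072=182, 1138^262144=1267, 1138^524288=303; 1138^895527 = 1138^1 * 1138^2 * 1138^4 * 1138^32 * 1138^512 * 1138^2048 * 1138^8192 * 1138^32768 * 1138^65536 * 1138^262144 * 1138^524288 = 1294 (mod 1517); answer 1294
Step 2: W1 = 1294; c = 27; remainder = value at the root: -4*(27)^2 - 9*(27)^1 = (-2916) + (-243) = -3159; answer -3159
Step 3: W2 = -3159; w = 94566; 94566 = 2 * 3 * 15761; sigma = (1 + 2) * (1 + 3) * (1 + 15761) = 3 * 4 * 15762 = 189144; answer 189144

189144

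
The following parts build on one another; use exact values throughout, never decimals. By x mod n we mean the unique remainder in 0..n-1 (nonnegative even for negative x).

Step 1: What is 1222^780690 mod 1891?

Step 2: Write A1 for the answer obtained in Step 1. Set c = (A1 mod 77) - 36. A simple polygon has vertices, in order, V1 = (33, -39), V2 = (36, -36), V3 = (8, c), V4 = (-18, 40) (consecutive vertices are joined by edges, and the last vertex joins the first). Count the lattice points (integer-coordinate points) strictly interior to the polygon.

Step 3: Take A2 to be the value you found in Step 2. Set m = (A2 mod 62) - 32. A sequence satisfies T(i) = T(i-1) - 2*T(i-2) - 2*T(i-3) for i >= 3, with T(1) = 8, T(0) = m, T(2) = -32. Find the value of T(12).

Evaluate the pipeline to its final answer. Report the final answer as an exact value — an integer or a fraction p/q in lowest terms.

-108

Step 1: squarings mod 1891: 1222^1=1222, 1222^2=1285, 1222^4=382, 1222^8=317, 1222^16=266, 1222^32=789, 1222^64=382, 1222^128=317, 1222^256=266, 1222^512=789, 1222^1024=382, 1222^2048=317, 1222^4096=266, 1222^8192=789, 1222^16384=382, 1222^32768=317, 1222^65536=266, 1222^131072=789, 1222^262144=382, 1222^524288=317; 1222^780690 = 1222^2 * 1222^16 * 1222^128 * 1222^256 * 1222^2048 * 1222^8192 * 1222^16384 * 1222^32768 * 1222^65536 * 1222^131072 * 1222^524288 = 1768 (mod 1891); answer 1768
Step 2: A1 = 1768; c = 38; cross terms: (33*-36 - 36*-39)=216, (36*38 - 8*-36)=1656, (8*40 - -18*38)=1004, (-18*-39 - 33*40)=-618; twice the area = |2258| = 2258; area = 1129; boundary points = 3 + 2 + 2 + 1 = 8; strictly interior points = area - boundary/2 + 1 = 1126; answer 1126
Step 3: A2 = 1126; m = -22; T(3) = 1*(-32) - 2*(8) - 2*(-22) = -4; iterating: T(3)=-4, T(4)=44, T(5)=116, T(6)=36, T(7)=-284, T(8)=-588, T(9)=-92, T(10)=1652, T(11)=3012, T(12)=-108; answer -108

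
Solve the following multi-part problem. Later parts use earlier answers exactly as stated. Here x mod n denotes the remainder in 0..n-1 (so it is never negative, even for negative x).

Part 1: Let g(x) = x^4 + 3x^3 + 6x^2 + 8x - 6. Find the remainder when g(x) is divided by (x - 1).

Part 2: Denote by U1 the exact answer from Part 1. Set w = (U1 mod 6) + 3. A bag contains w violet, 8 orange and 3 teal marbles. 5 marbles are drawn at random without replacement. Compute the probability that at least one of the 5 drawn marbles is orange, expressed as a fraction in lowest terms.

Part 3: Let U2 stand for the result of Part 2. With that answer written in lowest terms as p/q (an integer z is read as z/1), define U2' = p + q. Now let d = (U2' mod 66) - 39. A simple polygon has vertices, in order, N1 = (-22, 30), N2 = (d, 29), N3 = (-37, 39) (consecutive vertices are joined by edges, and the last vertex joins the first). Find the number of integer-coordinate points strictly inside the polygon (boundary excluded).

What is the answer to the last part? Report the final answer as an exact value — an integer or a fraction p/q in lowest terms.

0

Part 1: remainder = value at the root: 1*(1)^4 + 3*(1)^3 + 6*(1)^2 + 8*(1)^1 - 6 = (1) + (3) + (6) + (8) + (-6) = 12; answer 12
Part 2: U1 = 12; w = 3; total draws C(14,5) = 2002; complement C(6,5) = 6; favorable 2002 - 6 = 1996; P = 998/1001; answer 998/1001
Part 3: U2 = 998/1001; threaded value p + q = 1999; d = -20; cross terms: (-22*29 - -20*30)=-38, (-20*39 - -37*29)=293, (-37*30 - -22*39)=-252; twice the area = |3| = 3; area = 3/2; boundary points = 1 + 1 + 3 = 5; strictly interior points = area - boundary/2 + 1 = 0; answer 0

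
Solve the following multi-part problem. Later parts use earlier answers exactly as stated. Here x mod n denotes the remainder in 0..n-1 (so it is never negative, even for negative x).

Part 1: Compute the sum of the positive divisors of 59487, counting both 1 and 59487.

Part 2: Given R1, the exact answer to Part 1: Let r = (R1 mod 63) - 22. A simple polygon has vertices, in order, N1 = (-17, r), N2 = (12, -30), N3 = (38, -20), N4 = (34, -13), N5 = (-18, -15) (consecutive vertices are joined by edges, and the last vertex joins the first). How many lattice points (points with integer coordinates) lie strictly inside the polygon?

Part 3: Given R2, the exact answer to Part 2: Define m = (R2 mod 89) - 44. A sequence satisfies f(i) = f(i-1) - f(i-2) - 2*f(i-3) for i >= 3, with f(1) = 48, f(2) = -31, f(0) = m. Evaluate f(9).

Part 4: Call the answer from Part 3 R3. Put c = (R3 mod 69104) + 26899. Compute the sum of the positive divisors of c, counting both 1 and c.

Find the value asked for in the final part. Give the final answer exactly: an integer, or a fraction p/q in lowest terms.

267840

Part 1: 59487 = 3 * 79 * 251; sigma = (1 + 3) * (1 + 79) * (1 + 251) = 4 * 80 * 252 = 80640; answer 80640
Part 2: R1 = 80640; r = -22; cross terms: (-17*-30 - 12*-22)=774, (12*-20 - 38*-30)=900, (38*-13 - 34*-20)=186, (34*-15 - -18*-13)=-744, (-18*-22 - -17*-15)=141; twice the area = |1257| = 1257; area = 1257/2; boundary points = 1 + 2 + 1 + 2 + 1 = 7; strictly interior points = area - boundary/2 + 1 = 626; answer 626
Part 3: R2 = 626; m = -41; f(3) = 1*(-31) - 1*(48) - 2*(-41) = 3; iterating: f(3)=3, f(4)=-62, f(5)=-3, f(6)=53, f(7)=180, f(8)=133, f(9)=-153; answer -153
Part 4: R3 = -153; c = 95850; 95850 = 2 * 3^3 * 5^2 * 71; sigma = (1 + 2) * (1 + 3 + 9 + 27) * (1 + 5 + 25) * (1 + 71) = 3 * 40 * 31 * 72 = 267840; answer 267840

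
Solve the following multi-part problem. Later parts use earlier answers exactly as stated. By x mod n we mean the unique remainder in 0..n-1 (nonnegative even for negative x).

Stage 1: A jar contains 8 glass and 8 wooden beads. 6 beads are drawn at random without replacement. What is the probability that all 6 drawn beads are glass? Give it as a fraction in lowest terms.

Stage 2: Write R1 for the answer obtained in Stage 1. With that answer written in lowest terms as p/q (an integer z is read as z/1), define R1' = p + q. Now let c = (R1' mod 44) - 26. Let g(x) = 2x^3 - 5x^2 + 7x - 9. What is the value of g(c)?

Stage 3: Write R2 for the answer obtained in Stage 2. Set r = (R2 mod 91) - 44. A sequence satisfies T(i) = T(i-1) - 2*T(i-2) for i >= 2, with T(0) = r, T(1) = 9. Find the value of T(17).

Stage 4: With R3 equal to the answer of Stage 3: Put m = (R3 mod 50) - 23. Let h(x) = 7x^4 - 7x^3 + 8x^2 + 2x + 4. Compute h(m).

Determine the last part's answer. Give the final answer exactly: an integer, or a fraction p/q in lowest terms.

Stage 1: total draws C(16,6) = 8008; favorable C(8,6) = 28; P = 1/286; answer 1/286
Stage 2: R1 = 1/286; threaded value p + q = 287; c = -3; 2*(-3)^3 - 5*(-3)^2 + 7*(-3)^1 - 9 = (-54) + (-45) + (-21) + (-9) = -129; answer -129
Stage 3: R2 = -129; r = 9; T(2) = 1*(9) - 2*(9) = -9; iterating: T(2)=-9, T(3)=-27, T(4)=-9, T(5)=45, T(6)=63, T(7)=-27, T(8)=-153, T(9)=-99, T(10)=207, T(11)=405, T(12)=-9, T(13)=-819, T(14)=-801, T(15)=837, T(16)=2439, T(17)=765; answer 765
Stage 4: R3 = 765; m = -8; 7*(-8)^4 - 7*(-8)^3 + 8*(-8)^2 + 2*(-8)^1 + 4 = (28672) + (3584) + (512) + (-16) + (4) = 32756; answer 32756

32756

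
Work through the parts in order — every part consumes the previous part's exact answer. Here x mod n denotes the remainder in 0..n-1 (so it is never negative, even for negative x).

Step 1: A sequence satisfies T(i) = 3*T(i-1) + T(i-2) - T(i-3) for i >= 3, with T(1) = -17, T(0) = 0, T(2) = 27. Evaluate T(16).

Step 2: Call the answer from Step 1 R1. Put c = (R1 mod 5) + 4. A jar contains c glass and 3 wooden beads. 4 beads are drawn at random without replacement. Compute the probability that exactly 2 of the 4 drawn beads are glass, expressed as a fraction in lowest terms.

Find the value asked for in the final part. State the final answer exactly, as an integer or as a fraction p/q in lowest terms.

Step 1: T(3) = 3*(27) + 1*(-17) - 1*(0) = 64; iterating: T(3)=64, T(4)=236, T(5)=745, T(6)=2407, T(7)=7730, T(8)=24852, T(9)=79879, T(10)=256759, T(11)=825304, T(12)=2652792, T(13)=8526921, T(14)=27408251, T(15)=88098882, T(16)=283177976; answer 283177976
Step 2: R1 = 283177976; c = 5; total draws C(8,4) = 70; favorable C(5,2)*C(3,2) = 30; P = 3/7; answer 3/7

3/7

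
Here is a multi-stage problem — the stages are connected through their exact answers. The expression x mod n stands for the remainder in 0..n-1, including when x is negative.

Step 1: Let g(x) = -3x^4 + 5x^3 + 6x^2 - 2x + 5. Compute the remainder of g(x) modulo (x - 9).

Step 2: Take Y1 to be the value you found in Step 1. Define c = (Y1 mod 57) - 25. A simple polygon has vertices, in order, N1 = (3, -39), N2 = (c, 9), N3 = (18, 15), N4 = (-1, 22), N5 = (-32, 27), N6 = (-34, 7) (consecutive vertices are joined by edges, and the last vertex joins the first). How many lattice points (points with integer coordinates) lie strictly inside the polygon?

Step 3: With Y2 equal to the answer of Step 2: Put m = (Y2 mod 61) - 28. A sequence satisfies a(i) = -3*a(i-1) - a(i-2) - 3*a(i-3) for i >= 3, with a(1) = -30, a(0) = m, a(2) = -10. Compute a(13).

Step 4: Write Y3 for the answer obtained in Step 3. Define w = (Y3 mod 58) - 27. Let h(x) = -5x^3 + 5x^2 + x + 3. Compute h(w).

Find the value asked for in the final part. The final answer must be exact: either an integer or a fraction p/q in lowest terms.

Step 1: remainder = value at the root: -3*(9)^4 + 5*(9)^3 + 6*(9)^2 - 2*(9)^1 + 5 = (-19683) + (3645) + (486) + (-18) + (5) = -15565; answer -15565
Step 2: Y1 = -15565; c = 28; cross terms: (3*9 - 28*-39)=1119, (28*15 - 18*9)=258, (18*22 - -1*15)=411, (-1*27 - -32*22)=677, (-32*7 - -34*27)=694, (-34*-39 - 3*7)=1305; twice the area = |4464| = 4464; area = 2232; boundary points = 1 + 2 + 1 + 1 + 2 + 1 = 8; strictly interior points = area - boundary/2 + 1 = 2229; answer 2229
Step 3: Y2 = 2229; m = 5; a(3) = -3*(-10) - 1*(-30) - 3*(5) = 45; iterating: a(3)=45, a(4)=-35, a(5)=90, a(6)=-370, a(7)=1125, a(8)=-3275, a(9)=9810, a(10)=-29530, a(11)=88605, a(12)=-265715, a(13)=797130; answer 797130
Step 4: Y3 = 797130; w = 9; -5*(9)^3 + 5*(9)^2 + 1*(9)^1 + 3 = (-3645) + (405) + (9) + (3) = -3228; answer -3228

-3228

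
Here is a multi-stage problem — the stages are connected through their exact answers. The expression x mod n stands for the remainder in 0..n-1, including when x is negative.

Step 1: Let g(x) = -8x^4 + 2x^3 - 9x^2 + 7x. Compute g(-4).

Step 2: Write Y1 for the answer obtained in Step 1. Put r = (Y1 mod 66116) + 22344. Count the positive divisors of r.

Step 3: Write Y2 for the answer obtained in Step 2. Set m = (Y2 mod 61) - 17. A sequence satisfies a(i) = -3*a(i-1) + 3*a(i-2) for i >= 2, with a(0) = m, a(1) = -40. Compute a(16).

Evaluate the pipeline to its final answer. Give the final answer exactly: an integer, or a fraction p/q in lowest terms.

Step 1: -8*(-4)^4 + 2*(-4)^3 - 9*(-4)^2 + 7*(-4)^1 = (-2048) + (-128) + (-144) + (-28) = -2348; answer -2348
Step 2: Y1 = -2348; r = 86112; 86112 = 2^5 * 3^2 * 13 * 23; number of divisors = (5+1) * (2+1) * (1+1) * (1+1) = 72; answer 72
Step 3: Y2 = 72; m = -6; a(2) = -3*(-40) + 3*(-6) = 102; iterating: a(2)=102, a(3)=-426, a(4)=1584, a(5)=-6030, a(6)=22842, a(7)=-86616, a(8)=328374, a(9)=-1244970, a(10)=4720032, a(11)=-17895006, a(12)=67845114, a(13)=-257220360, a(14)=975196422, a(15)=-3697250346, a(16)=14017340304; answer 14017340304

14017340304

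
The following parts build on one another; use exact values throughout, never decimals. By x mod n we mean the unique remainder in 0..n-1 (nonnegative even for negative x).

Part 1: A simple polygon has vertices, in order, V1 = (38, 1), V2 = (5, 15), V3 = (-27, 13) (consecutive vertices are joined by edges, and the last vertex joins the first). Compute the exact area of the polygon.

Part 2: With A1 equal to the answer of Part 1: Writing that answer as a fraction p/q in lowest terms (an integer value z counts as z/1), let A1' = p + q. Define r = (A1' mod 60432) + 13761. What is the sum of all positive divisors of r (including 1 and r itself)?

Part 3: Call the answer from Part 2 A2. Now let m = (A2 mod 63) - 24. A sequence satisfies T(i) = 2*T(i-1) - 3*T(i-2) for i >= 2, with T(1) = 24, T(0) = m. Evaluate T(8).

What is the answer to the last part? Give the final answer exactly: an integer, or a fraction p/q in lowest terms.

Part 1: cross terms: (38*15 - 5*1)=565, (5*13 - -27*15)=470, (-27*1 - 38*13)=-521; twice the area = |514| = 514; area = 257; answer 257
Part 2: A1 = 257; threaded value p + q = 258; r = 14019; 14019 = 3 * 4673; sigma = (1 + 3) * (1 + 4673) = 4 * 4674 = 18696; answer 18696
Part 3: A2 = 18696; m = 24; T(2) = 2*(24) - 3*(24) = -24; iterating: T(2)=-24, T(3)=-120, T(4)=-168, T(5)=24, T(6)=552, T(7)=1032, T(8)=408; answer 408

408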